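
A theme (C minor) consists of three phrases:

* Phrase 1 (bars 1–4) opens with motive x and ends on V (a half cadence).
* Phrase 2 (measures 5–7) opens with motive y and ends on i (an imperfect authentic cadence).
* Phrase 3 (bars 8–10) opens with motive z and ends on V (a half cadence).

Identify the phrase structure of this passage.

phrase group

The final phrase closes with a half cadence, which is not stronger than the preceding imperfect authentic cadence; the 3 phrases lack an overall antecedent–consequent design and so form a phrase group.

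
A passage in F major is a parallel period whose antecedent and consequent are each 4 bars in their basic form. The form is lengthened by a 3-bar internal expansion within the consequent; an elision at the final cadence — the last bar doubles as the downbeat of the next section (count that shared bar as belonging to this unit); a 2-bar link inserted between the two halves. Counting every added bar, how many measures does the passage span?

Basic parallel period: 4 + 4 = 8 bars.
8 (basic form) + 3 (internal expansion) + 2 (link) = 13.
The elision shares a bar with the next section but does not change this unit's count.

13 measures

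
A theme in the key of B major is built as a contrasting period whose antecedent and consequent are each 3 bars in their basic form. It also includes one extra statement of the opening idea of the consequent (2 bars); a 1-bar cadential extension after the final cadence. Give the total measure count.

Basic contrasting period: 3 + 3 = 6 bars.
6 (basic form) + 2 (extra statement) + 1 (cadential extension) = 9.

9 measures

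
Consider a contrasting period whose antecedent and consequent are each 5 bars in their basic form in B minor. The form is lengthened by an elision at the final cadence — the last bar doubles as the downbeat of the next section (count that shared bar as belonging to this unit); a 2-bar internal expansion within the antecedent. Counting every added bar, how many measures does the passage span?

Basic contrasting period: 5 + 5 = 10 bars.
10 (basic form) + 2 (internal expansion) = 12.
The elision shares a bar with the next section but does not change this unit's count.

12 measures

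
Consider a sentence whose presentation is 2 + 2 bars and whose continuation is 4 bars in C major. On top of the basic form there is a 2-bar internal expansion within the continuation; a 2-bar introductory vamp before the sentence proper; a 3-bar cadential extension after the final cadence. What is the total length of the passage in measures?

15 measures

Basic sentence: 2 + 2 + 4 = 8 bars.
8 (basic form) + 2 (internal expansion) + 2 (introduction) + 3 (cadential extension) = 15.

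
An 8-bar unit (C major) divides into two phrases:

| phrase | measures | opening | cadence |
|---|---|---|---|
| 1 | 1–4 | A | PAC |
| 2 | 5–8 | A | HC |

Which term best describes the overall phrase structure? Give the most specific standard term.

The second phrase closes with a half cadence, which is not stronger than the first phrase's perfect authentic cadence; without a weak→strong cadential pair there is no antecedent–consequent relationship, so this is a phrase group rather than a period.

phrase group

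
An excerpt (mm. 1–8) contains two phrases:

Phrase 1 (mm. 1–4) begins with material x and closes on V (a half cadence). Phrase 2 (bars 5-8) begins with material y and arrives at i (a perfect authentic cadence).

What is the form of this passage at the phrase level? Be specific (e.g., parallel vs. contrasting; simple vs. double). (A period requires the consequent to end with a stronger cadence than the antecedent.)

Phrase 1 ends with a half cadence (weaker) and phrase 2 with a perfect authentic cadence (stronger): antecedent + consequent = a period.
The two phrases open with different material (x / y), so the period is contrasting.

contrasting period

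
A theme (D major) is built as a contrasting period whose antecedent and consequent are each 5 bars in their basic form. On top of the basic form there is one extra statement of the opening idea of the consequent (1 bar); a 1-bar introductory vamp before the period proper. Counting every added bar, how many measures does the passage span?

Basic contrasting period: 5 + 5 = 10 bars.
10 (basic form) + 1 (extra statement) + 1 (introduction) = 12.

12 measures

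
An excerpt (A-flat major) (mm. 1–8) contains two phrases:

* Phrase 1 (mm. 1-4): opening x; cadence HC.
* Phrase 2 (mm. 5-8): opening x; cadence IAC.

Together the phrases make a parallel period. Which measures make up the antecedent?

The phrase ending with the weaker cadence (half cadence) is the antecedent; the one ending more conclusively (imperfect authentic cadence) is the consequent. The antecedent is measures 1–4.

measures 1–4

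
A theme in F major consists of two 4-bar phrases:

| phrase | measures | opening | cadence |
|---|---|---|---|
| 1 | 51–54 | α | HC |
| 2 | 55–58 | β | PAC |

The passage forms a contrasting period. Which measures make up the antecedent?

measures 51–54

The antecedent is the phrase ending with the weaker cadence (half cadence, phrase 1) and the consequent the one ending more conclusively (perfect authentic cadence, phrase 2); the antecedent is mm. 51–54.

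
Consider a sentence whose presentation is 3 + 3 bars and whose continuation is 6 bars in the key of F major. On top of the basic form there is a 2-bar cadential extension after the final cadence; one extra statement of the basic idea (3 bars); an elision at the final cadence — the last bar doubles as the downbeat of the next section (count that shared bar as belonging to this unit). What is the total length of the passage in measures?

17 measures

Basic sentence: 3 + 3 + 6 = 12 bars.
12 (basic form) + 2 (cadential extension) + 3 (extra statement) = 17.
The elision shares a bar with the next section but does not change this unit's count.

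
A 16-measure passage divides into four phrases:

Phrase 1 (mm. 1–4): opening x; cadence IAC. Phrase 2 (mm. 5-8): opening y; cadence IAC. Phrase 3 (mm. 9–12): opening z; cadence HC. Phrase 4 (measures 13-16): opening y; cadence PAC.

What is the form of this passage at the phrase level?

Four phrases in two halves: the first half (mm. 1-8) ends with an imperfect authentic cadence, the second (bars 9–16) with a perfect authentic cadence — a large antecedent–consequent pair, i.e. a double period.
Phrase 3 begins with different material from phrase 1, making it contrasting.

contrasting double period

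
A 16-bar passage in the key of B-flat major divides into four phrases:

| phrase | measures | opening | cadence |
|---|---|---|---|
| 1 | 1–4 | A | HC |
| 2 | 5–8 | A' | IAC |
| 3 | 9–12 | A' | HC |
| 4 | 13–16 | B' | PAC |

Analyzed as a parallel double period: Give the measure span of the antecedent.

measures 1–8

In a double period the four phrases pair into a large antecedent (phrases 1–2, ending imperfect authentic cadence) and a large consequent (phrases 3–4, ending perfect authentic cadence). The antecedent spans bars 1-8.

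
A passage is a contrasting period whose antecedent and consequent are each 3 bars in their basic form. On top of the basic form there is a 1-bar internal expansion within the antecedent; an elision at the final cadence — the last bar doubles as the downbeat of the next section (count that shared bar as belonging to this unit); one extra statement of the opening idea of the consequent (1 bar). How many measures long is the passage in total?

8 measures

Basic contrasting period: 3 + 3 = 6 bars.
6 (basic form) + 1 (internal expansion) + 1 (extra statement) = 8.
The elision shares a bar with the next section but does not change this unit's count.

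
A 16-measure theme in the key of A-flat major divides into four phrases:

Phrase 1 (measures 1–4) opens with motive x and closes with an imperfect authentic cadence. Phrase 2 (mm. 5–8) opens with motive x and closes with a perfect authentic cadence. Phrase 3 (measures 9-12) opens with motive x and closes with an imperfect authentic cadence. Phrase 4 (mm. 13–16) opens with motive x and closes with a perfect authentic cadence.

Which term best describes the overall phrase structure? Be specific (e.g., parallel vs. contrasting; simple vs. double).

repeated period

The cadence pattern IAC–PAC–IAC–PAC is weak–strong twice, and phrases 3–4 restate phrases 1–2: a period heard twice, not a double period (which would end weakly at phrase 2).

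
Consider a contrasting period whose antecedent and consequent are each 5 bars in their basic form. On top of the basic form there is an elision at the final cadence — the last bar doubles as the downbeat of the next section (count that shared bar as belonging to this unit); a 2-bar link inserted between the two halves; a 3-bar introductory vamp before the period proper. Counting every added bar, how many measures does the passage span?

15 measures

Basic contrasting period: 5 + 5 = 10 bars.
10 (basic form) + 2 (link) + 3 (introduction) = 15.
The elision shares a bar with the next section but does not change this unit's count.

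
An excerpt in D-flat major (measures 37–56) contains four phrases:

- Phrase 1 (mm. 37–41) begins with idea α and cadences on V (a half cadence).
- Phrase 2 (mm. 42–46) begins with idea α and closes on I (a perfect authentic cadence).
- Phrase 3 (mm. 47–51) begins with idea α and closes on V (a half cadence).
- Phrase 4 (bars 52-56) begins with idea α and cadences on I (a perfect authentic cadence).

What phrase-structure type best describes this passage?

The cadence pattern HC–PAC–HC–PAC is weak–strong twice, and phrases 3–4 restate phrases 1–2: a period heard twice, not a double period (which would end weakly at phrase 2).

repeated period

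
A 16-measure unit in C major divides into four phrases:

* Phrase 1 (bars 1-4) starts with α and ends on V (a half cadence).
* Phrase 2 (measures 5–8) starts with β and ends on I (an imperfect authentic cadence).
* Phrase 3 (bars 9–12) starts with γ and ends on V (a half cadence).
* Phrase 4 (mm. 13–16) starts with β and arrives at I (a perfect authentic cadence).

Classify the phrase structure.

contrasting double period

Four phrases in two halves: the first half (measures 1–8) ends with an imperfect authentic cadence, the second (mm. 9–16) with a perfect authentic cadence — a large antecedent–consequent pair, i.e. a double period.
Phrase 3 begins with different material from phrase 1, making it contrasting.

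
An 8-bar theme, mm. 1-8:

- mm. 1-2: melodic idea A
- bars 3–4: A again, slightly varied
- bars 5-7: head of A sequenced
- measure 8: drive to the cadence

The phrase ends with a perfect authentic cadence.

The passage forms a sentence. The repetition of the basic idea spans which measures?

The presentation of a sentence is the basic idea (measures 1–2) plus its repetition (measures 3–4); the repetition of the basic idea is therefore mm. 3-4.

measures 3–4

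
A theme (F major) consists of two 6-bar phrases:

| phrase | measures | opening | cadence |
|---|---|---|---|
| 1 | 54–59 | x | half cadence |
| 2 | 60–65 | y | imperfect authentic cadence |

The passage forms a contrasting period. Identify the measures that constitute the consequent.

The antecedent is the phrase ending with the weaker cadence (half cadence, phrase 1) and the consequent the one ending more conclusively (imperfect authentic cadence, phrase 2); the consequent is mm. 60–65.

measures 60–65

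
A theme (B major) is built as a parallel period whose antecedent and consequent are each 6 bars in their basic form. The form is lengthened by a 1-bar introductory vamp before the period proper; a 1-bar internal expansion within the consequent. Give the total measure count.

14 measures

Basic parallel period: 6 + 6 = 12 bars.
12 (basic form) + 1 (introduction) + 1 (internal expansion) = 14.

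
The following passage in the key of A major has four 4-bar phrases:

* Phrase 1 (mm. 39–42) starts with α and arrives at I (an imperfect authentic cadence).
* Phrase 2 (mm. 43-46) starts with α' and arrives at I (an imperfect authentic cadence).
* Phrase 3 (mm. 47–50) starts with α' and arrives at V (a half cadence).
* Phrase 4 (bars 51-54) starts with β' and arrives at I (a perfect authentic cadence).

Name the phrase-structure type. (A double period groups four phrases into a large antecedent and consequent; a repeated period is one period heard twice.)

parallel double period

Four phrases in two halves: the first half (mm. 39–46) ends with an imperfect authentic cadence, the second (mm. 47-54) with a perfect authentic cadence — a large antecedent–consequent pair, i.e. a double period.
Phrase 3 begins with the same material as phrase 1, making it parallel.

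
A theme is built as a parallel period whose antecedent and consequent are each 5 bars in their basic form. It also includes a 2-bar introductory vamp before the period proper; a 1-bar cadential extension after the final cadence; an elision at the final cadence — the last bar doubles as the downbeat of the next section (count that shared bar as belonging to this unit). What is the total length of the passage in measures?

13 measures

Basic parallel period: 5 + 5 = 10 bars.
10 (basic form) + 2 (introduction) + 1 (cadential extension) = 13.
The elision shares a bar with the next section but does not change this unit's count.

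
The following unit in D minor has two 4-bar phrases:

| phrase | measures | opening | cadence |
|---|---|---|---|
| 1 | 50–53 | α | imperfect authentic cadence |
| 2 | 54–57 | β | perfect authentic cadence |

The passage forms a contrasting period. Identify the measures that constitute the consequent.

The antecedent is the phrase ending with the weaker cadence (imperfect authentic cadence, phrase 1) and the consequent the one ending more conclusively (perfect authentic cadence, phrase 2); the consequent is mm. 54-57.

measures 54–57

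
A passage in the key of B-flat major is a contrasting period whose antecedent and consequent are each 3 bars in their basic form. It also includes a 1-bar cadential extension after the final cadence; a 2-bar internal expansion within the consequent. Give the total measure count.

9 measures

Basic contrasting period: 3 + 3 = 6 bars.
6 (basic form) + 1 (cadential extension) + 2 (internal expansion) = 9.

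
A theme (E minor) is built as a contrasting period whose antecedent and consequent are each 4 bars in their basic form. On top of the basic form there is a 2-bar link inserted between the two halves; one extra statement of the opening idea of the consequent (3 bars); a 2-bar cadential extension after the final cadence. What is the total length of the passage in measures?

Basic contrasting period: 4 + 4 = 8 bars.
8 (basic form) + 2 (link) + 3 (extra statement) + 2 (cadential extension) = 15.

15 measures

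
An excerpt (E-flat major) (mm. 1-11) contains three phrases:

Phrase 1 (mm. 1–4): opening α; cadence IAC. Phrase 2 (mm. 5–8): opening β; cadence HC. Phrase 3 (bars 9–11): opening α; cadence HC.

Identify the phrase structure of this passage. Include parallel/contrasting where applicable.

The final phrase closes with a half cadence, which is not stronger than the preceding half cadence; the 3 phrases lack an overall antecedent–consequent design and so form a phrase group.

phrase group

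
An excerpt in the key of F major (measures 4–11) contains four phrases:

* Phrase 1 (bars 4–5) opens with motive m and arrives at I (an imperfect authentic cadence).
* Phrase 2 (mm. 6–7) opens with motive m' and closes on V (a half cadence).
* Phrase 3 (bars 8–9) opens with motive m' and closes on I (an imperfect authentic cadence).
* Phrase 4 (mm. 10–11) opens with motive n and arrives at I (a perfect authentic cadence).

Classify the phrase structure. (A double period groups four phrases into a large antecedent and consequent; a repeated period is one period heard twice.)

parallel double period

Four phrases in two halves: the first half (mm. 4–7) ends with a half cadence, the second (mm. 8-11) with a perfect authentic cadence — a large antecedent–consequent pair, i.e. a double period.
Phrase 3 begins with the same material as phrase 1, making it parallel.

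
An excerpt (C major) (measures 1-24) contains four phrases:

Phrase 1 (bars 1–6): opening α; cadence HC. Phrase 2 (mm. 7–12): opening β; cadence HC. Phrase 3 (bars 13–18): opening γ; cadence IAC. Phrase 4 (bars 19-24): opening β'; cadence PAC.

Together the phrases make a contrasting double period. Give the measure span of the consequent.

measures 13–24

In a double period the first pair of phrases (ending half cadence) is the large antecedent and the second pair (ending perfect authentic cadence) is the large consequent; the consequent is measures 13–24.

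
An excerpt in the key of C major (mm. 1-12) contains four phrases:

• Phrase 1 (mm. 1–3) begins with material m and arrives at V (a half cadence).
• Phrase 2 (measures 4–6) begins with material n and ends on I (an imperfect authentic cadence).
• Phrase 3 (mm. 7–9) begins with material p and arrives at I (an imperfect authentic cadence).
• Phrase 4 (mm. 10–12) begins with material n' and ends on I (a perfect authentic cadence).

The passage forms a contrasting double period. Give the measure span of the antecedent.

In a double period the first pair of phrases (ending imperfect authentic cadence) is the large antecedent and the second pair (ending perfect authentic cadence) is the large consequent; the antecedent is measures 1–6.

measures 1–6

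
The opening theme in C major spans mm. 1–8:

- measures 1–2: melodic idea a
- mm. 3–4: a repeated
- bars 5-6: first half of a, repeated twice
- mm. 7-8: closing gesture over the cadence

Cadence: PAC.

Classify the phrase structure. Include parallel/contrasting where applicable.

sentence

Basic idea (measures 1–2) + its repetition (mm. 3-4) form the presentation; fragmentation and cadence (bars 5–8) form the continuation — the 8-bar whole is a sentence.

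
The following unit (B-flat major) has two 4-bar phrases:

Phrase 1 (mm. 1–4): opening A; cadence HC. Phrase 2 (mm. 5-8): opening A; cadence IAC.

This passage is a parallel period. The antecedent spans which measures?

The antecedent is the phrase ending with the weaker cadence (half cadence, phrase 1) and the consequent the one ending more conclusively (imperfect authentic cadence, phrase 2); the antecedent is measures 1–4.

measures 1–4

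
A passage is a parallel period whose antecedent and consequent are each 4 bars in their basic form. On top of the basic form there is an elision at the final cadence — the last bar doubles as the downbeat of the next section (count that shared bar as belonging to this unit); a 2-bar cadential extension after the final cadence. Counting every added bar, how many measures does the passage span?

Basic parallel period: 4 + 4 = 8 bars.
8 (basic form) + 2 (cadential extension) = 10.
The elision shares a bar with the next section but does not change this unit's count.

10 measures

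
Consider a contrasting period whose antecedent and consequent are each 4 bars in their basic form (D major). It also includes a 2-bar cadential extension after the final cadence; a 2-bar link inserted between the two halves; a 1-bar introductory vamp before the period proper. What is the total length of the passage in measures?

Basic contrasting period: 4 + 4 = 8 bars.
8 (basic form) + 2 (cadential extension) + 2 (link) + 1 (introduction) = 13.

13 measures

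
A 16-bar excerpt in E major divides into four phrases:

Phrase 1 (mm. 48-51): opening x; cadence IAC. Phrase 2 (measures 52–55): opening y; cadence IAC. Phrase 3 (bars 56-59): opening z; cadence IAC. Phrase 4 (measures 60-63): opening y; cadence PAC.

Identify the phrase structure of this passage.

contrasting double period

Four phrases in two halves: the first half (measures 48–55) ends with an imperfect authentic cadence, the second (bars 56-63) with a perfect authentic cadence — a large antecedent–consequent pair, i.e. a double period.
Phrase 3 begins with different material from phrase 1, making it contrasting.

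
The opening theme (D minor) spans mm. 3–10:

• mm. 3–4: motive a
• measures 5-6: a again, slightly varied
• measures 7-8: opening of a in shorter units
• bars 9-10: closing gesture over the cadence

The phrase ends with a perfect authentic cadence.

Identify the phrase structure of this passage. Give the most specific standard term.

Basic idea (mm. 3–4) + its repetition (mm. 5-6) form the presentation; fragmentation and cadence (mm. 7–10) form the continuation — the 8-bar whole is a sentence.

sentence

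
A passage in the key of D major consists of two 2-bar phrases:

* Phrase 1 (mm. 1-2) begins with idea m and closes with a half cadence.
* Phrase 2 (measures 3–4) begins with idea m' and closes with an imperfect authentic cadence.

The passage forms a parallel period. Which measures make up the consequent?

The phrase ending with the weaker cadence (half cadence) is the antecedent; the one ending more conclusively (imperfect authentic cadence) is the consequent. The consequent is measures 3–4.

measures 3–4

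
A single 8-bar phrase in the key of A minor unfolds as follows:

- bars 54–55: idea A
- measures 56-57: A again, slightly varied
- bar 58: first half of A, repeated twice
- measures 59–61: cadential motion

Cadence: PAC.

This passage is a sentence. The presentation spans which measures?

measures 54–57

The presentation of a sentence is the basic idea (measures 54-55) plus its repetition (mm. 56–57); the presentation is therefore mm. 54–57.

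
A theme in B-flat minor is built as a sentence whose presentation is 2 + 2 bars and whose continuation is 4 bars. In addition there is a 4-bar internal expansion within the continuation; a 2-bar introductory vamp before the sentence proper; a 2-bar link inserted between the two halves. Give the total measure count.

16 measures

Basic sentence: 2 + 2 + 4 = 8 bars.
8 (basic form) + 4 (internal expansion) + 2 (introduction) + 2 (link) = 16.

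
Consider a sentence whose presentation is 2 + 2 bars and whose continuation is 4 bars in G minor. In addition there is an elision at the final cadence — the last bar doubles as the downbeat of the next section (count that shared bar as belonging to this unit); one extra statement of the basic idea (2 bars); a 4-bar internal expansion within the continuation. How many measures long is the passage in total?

Basic sentence: 2 + 2 + 4 = 8 bars.
8 (basic form) + 2 (extra statement) + 4 (internal expansion) = 14.
The elision shares a bar with the next section but does not change this unit's count.

14 measures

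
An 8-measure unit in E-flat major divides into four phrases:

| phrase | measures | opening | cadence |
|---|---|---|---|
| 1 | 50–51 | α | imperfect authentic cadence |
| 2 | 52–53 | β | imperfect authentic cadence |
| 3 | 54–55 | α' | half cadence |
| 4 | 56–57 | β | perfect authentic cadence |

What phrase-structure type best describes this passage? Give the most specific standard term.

parallel double period

Four phrases in two halves: the first half (measures 50-53) ends with an imperfect authentic cadence, the second (mm. 54–57) with a perfect authentic cadence — a large antecedent–consequent pair, i.e. a double period.
Phrase 3 begins with the same material as phrase 1, making it parallel.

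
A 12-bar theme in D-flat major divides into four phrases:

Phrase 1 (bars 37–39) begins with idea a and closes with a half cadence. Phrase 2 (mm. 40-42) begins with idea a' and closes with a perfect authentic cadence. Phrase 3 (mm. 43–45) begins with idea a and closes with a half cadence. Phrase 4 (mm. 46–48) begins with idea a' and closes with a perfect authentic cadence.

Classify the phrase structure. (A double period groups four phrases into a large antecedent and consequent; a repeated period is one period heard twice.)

repeated period

The cadence pattern HC–PAC–HC–PAC is weak–strong twice, and phrases 3–4 restate phrases 1–2: a period heard twice, not a double period (which would end weakly at phrase 2).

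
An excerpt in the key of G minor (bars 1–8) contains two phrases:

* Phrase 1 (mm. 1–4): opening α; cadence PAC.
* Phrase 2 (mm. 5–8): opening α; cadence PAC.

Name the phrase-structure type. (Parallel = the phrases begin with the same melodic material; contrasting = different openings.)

Both phrases have the same opening (α) and the same cadence (perfect authentic cadence): the second is a restatement, not a consequent, so this is a repeated phrase rather than a period.

repeated phrase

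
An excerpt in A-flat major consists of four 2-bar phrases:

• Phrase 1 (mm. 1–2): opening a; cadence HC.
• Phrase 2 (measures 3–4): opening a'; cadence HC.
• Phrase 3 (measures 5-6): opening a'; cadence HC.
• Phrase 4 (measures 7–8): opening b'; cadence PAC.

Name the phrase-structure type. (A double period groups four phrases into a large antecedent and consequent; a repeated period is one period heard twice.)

parallel double period

Four phrases in two halves: the first half (bars 1–4) ends with a half cadence, the second (bars 5–8) with a perfect authentic cadence — a large antecedent–consequent pair, i.e. a double period.
Phrase 3 begins with the same material as phrase 1, making it parallel.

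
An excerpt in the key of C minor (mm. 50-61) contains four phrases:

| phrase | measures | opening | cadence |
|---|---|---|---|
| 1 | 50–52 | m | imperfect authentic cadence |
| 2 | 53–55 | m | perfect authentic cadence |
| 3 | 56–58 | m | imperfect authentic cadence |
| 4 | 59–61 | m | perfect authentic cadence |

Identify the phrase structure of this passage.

The cadence pattern IAC–PAC–IAC–PAC is weak–strong twice, and phrases 3–4 restate phrases 1–2: a period heard twice, not a double period (which would end weakly at phrase 2).

repeated period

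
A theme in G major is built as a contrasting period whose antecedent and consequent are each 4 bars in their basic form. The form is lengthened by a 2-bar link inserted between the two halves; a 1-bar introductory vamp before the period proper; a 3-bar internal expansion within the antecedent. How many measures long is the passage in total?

Basic contrasting period: 4 + 4 = 8 bars.
8 (basic form) + 2 (link) + 1 (introduction) + 3 (internal expansion) = 14.

14 measures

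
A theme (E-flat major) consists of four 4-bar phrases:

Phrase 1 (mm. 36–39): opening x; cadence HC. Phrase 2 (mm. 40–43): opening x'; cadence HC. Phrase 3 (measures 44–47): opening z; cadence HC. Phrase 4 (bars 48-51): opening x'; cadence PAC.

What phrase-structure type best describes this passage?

contrasting double period

Four phrases in two halves: the first half (mm. 36–43) ends with a half cadence, the second (bars 44–51) with a perfect authentic cadence — a large antecedent–consequent pair, i.e. a double period.
Phrase 3 begins with different material from phrase 1, making it contrasting.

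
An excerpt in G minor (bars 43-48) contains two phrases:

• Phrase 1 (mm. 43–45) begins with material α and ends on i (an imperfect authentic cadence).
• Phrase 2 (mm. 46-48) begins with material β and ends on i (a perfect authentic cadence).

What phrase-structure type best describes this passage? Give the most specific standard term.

Phrase 1 ends with an imperfect authentic cadence (weaker) and phrase 2 with a perfect authentic cadence (stronger): antecedent + consequent = a period.
The two phrases open with different material (α / β), so the period is contrasting.

contrasting period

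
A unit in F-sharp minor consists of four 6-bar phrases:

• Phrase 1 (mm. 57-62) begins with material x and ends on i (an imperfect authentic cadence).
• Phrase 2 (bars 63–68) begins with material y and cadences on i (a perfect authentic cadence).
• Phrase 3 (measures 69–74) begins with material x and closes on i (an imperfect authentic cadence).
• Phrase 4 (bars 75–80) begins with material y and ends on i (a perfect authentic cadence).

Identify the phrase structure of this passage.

repeated period

The cadence pattern IAC–PAC–IAC–PAC is weak–strong twice, and phrases 3–4 restate phrases 1–2: a period heard twice, not a double period (which would end weakly at phrase 2).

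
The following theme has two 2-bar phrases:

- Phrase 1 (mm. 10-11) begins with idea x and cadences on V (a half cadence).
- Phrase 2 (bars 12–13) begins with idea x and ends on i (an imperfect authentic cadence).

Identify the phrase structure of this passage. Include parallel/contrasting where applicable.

parallel period

Phrase 1 ends with a half cadence (weaker) and phrase 2 with an imperfect authentic cadence (stronger): antecedent + consequent = a period.
The two phrases open with the same material (x / x), so the period is parallel.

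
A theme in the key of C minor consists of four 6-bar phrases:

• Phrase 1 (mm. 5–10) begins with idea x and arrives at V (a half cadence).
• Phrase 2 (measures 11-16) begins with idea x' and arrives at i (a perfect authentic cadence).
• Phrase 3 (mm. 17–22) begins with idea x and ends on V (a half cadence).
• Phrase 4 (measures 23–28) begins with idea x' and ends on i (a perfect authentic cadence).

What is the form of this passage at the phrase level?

The cadence pattern HC–PAC–HC–PAC is weak–strong twice, and phrases 3–4 restate phrases 1–2: a period heard twice, not a double period (which would end weakly at phrase 2).

repeated period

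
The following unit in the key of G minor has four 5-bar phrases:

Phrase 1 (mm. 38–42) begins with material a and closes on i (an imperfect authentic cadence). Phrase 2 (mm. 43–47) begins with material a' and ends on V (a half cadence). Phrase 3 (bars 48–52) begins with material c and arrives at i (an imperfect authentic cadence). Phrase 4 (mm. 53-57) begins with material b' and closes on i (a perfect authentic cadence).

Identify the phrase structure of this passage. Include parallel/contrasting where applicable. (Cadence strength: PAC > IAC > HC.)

contrasting double period

Four phrases in two halves: the first half (measures 38–47) ends with a half cadence, the second (mm. 48-57) with a perfect authentic cadence — a large antecedent–consequent pair, i.e. a double period.
Phrase 3 begins with different material from phrase 1, making it contrasting.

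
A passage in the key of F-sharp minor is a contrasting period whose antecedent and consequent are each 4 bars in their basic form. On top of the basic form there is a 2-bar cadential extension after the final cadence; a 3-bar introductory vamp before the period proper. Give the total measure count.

Basic contrasting period: 4 + 4 = 8 bars.
8 (basic form) + 2 (cadential extension) + 3 (introduction) = 13.

13 measures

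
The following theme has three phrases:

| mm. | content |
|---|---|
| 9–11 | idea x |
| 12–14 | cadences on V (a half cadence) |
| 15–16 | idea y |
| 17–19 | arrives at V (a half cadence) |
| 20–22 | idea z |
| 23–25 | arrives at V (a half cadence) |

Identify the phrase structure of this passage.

phrase group

The final phrase closes with a half cadence, which is not stronger than the preceding half cadence; the 3 phrases lack an overall antecedent–consequent design and so form a phrase group.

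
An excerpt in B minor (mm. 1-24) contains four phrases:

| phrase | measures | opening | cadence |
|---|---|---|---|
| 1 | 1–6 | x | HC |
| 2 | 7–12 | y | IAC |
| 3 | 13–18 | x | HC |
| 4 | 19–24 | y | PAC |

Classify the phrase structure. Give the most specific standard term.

parallel double period

Four phrases in two halves: the first half (mm. 1–12) ends with an imperfect authentic cadence, the second (mm. 13–24) with a perfect authentic cadence — a large antecedent–consequent pair, i.e. a double period.
Phrase 3 begins with the same material as phrase 1, making it parallel.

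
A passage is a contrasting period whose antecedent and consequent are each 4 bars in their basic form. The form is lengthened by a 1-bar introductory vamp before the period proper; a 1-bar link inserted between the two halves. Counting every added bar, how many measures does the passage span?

10 measures

Basic contrasting period: 4 + 4 = 8 bars.
8 (basic form) + 1 (introduction) + 1 (link) = 10.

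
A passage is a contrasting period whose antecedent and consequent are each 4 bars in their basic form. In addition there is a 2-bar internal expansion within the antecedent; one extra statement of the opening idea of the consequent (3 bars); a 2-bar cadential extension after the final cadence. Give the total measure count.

15 measures

Basic contrasting period: 4 + 4 = 8 bars.
8 (basic form) + 2 (internal expansion) + 3 (extra statement) + 2 (cadential extension) = 15.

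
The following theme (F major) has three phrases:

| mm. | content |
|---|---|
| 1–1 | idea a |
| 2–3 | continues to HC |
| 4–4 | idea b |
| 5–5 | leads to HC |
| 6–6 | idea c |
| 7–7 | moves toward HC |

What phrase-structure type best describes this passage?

phrase group

The final phrase closes with a half cadence, which is not stronger than the preceding half cadence; the 3 phrases lack an overall antecedent–consequent design and so form a phrase group.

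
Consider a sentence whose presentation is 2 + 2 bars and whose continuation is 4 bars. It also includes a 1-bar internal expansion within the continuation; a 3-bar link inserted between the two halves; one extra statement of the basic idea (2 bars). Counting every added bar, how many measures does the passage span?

14 measures

Basic sentence: 2 + 2 + 4 = 8 bars.
8 (basic form) + 1 (internal expansion) + 3 (link) + 2 (extra statement) = 14.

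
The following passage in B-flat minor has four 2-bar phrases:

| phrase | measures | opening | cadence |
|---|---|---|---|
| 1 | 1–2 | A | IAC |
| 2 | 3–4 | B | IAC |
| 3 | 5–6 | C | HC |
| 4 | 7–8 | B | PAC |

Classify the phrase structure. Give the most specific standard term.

Four phrases in two halves: the first half (measures 1–4) ends with an imperfect authentic cadence, the second (bars 5–8) with a perfect authentic cadence — a large antecedent–consequent pair, i.e. a double period.
Phrase 3 begins with different material from phrase 1, making it contrasting.

contrasting double period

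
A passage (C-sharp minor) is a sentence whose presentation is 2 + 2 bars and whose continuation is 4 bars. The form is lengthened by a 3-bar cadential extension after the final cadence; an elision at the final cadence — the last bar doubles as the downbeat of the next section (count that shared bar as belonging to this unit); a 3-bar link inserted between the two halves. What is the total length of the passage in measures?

14 measures

Basic sentence: 2 + 2 + 4 = 8 bars.
8 (basic form) + 3 (cadential extension) + 3 (link) = 14.
The elision shares a bar with the next section but does not change this unit's count.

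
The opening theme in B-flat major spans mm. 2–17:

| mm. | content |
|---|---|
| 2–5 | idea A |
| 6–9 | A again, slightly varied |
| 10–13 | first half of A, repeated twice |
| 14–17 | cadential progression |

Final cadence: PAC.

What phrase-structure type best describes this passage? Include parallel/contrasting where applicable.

sentence

Basic idea (measures 2-5) + its repetition (bars 6–9) form the presentation; fragmentation and cadence (mm. 10–17) form the continuation — the 16-bar whole is a sentence.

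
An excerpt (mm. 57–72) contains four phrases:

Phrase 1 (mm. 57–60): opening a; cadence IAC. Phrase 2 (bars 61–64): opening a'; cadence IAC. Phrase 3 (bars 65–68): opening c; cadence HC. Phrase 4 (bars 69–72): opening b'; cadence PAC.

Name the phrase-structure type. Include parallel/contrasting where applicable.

Four phrases in two halves: the first half (mm. 57-64) ends with an imperfect authentic cadence, the second (measures 65–72) with a perfect authentic cadence — a large antecedent–consequent pair, i.e. a double period.
Phrase 3 begins with different material from phrase 1, making it contrasting.

contrasting double period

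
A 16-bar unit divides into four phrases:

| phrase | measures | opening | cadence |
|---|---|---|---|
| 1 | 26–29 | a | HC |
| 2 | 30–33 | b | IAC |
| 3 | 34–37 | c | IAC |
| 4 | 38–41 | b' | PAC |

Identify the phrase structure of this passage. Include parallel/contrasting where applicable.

Four phrases in two halves: the first half (mm. 26–33) ends with an imperfect authentic cadence, the second (bars 34–41) with a perfect authentic cadence — a large antecedent–consequent pair, i.e. a double period.
Phrase 3 begins with different material from phrase 1, making it contrasting.

contrasting double period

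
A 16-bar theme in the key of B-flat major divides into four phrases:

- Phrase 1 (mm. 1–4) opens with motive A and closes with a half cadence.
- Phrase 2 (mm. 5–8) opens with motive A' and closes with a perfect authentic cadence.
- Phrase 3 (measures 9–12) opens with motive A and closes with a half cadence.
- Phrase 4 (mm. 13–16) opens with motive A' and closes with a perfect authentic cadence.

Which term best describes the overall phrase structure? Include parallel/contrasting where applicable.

repeated period

The cadence pattern HC–PAC–HC–PAC is weak–strong twice, and phrases 3–4 restate phrases 1–2: a period heard twice, not a double period (which would end weakly at phrase 2).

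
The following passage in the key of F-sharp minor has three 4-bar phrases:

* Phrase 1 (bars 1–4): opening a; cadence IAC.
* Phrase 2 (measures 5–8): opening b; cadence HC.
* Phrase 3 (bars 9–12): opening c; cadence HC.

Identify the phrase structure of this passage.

phrase group

The final phrase closes with a half cadence, which is not stronger than the preceding half cadence; the 3 phrases lack an overall antecedent–consequent design and so form a phrase group.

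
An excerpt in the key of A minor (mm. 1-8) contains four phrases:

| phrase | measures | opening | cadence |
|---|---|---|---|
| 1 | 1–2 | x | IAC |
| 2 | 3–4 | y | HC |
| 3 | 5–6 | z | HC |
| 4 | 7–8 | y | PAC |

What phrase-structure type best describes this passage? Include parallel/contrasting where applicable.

Four phrases in two halves: the first half (measures 1–4) ends with a half cadence, the second (bars 5-8) with a perfect authentic cadence — a large antecedent–consequent pair, i.e. a double period.
Phrase 3 begins with different material from phrase 1, making it contrasting.

contrasting double period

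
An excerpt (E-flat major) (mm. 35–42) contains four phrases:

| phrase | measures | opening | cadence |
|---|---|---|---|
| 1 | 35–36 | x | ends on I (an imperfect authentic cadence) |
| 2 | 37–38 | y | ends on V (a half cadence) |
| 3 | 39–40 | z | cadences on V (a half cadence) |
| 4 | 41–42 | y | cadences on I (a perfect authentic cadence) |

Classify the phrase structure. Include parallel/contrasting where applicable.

Four phrases in two halves: the first half (measures 35–38) ends with a half cadence, the second (mm. 39-42) with a perfect authentic cadence — a large antecedent–consequent pair, i.e. a double period.
Phrase 3 begins with different material from phrase 1, making it contrasting.

contrasting double period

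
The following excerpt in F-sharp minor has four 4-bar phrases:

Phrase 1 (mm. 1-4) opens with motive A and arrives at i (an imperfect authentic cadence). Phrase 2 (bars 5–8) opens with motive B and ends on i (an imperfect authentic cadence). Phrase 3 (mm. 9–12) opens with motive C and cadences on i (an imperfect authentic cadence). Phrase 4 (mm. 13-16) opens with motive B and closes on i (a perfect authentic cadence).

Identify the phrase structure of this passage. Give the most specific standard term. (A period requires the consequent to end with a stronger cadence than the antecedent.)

Four phrases in two halves: the first half (measures 1-8) ends with an imperfect authentic cadence, the second (measures 9–16) with a perfect authentic cadence — a large antecedent–consequent pair, i.e. a double period.
Phrase 3 begins with different material from phrase 1, making it contrasting.

contrasting double period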